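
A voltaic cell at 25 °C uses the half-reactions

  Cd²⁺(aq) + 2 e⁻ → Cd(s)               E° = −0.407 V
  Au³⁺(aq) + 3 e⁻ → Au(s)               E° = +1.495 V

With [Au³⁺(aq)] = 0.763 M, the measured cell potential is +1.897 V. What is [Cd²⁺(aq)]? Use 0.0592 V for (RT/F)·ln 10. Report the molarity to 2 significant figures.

1.2 M

The Au³⁺/Au couple has the larger reduction potential, so it is the cathode: E°cell = +1.495 − (−0.407) = +1.902 V and n = 6.
From the Nernst equation, log Q = n(E° − E)/0.0592 = 6·(+1.902 − (+1.897))/0.0592 = 0.507.
The balanced reaction is 2 Au³⁺(aq) + 3 Cd(s) → 2 Au(s) + 3 Cd²⁺(aq), so Q = [Cd²⁺(aq)]^3 / [Au³⁺(aq)]^2.
Solving for the unknown gives log [Cd²⁺(aq)] = 0.091, so [Cd²⁺(aq)] ≈ 1.2 M.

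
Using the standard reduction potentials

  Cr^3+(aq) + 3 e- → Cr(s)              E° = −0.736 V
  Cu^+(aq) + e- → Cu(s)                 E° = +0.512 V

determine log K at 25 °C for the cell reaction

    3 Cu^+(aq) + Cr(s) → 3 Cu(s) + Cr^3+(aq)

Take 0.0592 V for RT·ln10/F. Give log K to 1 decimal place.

log K = 63.2

The Cu⁺/Cu couple is reduced (cathode); E°cell = +0.512 − (−0.736) = +1.248 V with n = 3.
At equilibrium E = 0, so log K = nE°cell / 0.0592 = (3)(+1.248) / 0.0592 = 63.2.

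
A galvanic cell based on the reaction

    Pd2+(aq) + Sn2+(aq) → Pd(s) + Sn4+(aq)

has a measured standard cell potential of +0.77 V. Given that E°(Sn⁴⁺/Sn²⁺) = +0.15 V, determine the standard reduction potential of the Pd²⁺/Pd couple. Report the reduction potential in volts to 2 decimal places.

+0.92 V

In the reaction as written the Pd²⁺/Pd couple is reduced (cathode) and Sn⁴⁺/Sn²⁺ is oxidized (anode), so E°cell = E°(Pd²⁺/Pd) − E°(Sn⁴⁺/Sn²⁺).
E°(Pd²⁺/Pd) = E°cell + E°(anode) = +0.77 + (+0.15) = +0.92 V.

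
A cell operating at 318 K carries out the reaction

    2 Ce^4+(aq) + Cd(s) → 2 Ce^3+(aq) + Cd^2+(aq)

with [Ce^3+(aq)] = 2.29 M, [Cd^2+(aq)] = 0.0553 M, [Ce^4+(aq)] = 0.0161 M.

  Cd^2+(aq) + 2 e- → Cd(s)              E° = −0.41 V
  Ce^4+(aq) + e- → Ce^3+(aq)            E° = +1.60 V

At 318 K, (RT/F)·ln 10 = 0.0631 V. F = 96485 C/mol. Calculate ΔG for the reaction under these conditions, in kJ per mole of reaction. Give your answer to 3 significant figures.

−369 kJ/mol

E°cell = +1.60 − (−0.41) = +2.01 V; the balanced reaction transfers n = 2 electrons.
Here Q = ([Ce^3+(aq)]^2·[Cd^2+(aq)]) / [Ce^4+(aq)]^2 = 1.12×10^3 (log Q = 3.049), giving E = +2.01 − (0.0631/2)·(3.049) = +1.9138 V.
Finally ΔG = −nFE = −(2)(96485 C/mol)(+1.9138 V) = −369 kJ/mol.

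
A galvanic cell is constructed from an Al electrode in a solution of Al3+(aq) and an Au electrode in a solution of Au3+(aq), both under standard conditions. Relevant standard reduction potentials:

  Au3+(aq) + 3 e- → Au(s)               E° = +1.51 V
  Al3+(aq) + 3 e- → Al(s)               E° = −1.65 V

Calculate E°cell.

+3.16 V

Of the two couples in this cell, the one with the more positive reduction potential is reduced at the cathode: here that is Au³⁺/Au (+1.51 V); Al³⁺/Al (−1.65 V) is the anode.
E°cell = E°(cathode) − E°(anode) = +1.51 − (−1.65) = +3.16 V.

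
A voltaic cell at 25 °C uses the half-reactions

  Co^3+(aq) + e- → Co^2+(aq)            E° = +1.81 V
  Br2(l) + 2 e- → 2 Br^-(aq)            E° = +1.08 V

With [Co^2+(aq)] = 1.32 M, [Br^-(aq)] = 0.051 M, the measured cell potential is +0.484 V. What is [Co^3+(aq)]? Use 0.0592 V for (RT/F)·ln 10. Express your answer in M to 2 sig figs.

The Co³⁺/Co²⁺ couple has the larger reduction potential, so it is the cathode: E°cell = +1.81 − (+1.08) = +0.73 V and n = 2.
Since E = E° − (0.0592/n)·log Q, log Q = n(E° − E)/0.0592 = 8.311.
The balanced reaction is 2 Co^3+(aq) + 2 Br^-(aq) → 2 Co^2+(aq) + Br2(l), so Q = [Co^2+(aq)]^2 / ([Co^3+(aq)]^2·[Br^-(aq)]^2).
Isolating [Co^3+(aq)] in Q = 10^{8.311} yields log [Co^3+(aq)] = −2.742, i.e. 0.0018 M.

0.0018 M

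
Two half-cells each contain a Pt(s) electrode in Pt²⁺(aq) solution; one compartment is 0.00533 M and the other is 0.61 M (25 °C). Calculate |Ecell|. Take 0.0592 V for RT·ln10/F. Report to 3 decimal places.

For a concentration cell E°cell = 0, since both electrodes use the same couple.
The compartment with the higher Pt²⁺(aq) concentration (0.61 M) acts as the cathode; ions are reduced there and produced at the dilute (0.00533 M) anode.
With n = 2, Ecell = −(0.0592/2)·log([dilute]/[conc]) = −(0.0592/2)·log(0.00533/0.61) = +0.061 V.

0.061 V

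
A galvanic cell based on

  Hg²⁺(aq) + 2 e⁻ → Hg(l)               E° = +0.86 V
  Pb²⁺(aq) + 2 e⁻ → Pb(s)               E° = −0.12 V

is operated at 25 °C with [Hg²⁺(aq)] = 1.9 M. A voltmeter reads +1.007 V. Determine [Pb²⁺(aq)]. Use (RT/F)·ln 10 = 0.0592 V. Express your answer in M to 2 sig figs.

0.23 M

With Hg²⁺/Hg at the cathode and Pb²⁺/Pb at the anode, E°cell = +0.86 − (−0.12) = +0.98 V (n = 2).
Since E = E° − (0.0592/n)·log Q, log Q = n(E° − E)/0.0592 = −0.912.
The balanced reaction is Hg²⁺(aq) + Pb(s) → Hg(l) + Pb²⁺(aq), so Q = [Pb²⁺(aq)] / [Hg²⁺(aq)].
Solving for the unknown gives log [Pb²⁺(aq)] = −0.633, so [Pb²⁺(aq)] ≈ 0.23 M.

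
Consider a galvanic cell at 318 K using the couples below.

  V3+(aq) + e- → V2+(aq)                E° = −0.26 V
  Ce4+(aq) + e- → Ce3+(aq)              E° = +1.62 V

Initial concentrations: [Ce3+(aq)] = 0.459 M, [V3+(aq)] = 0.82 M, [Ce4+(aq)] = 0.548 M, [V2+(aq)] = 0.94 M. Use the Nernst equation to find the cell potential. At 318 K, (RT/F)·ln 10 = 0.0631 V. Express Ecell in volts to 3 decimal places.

Since E°(Ce⁴⁺/Ce³⁺) > E°(V³⁺/V²⁺), Ce⁴⁺/Ce³⁺ serves as the cathode.
E°cell = E°cat − E°an = +1.62 − (−0.26) = +1.88 V; n = 1.
Balancing gives Ce4+(aq) + V2+(aq) → Ce3+(aq) + V3+(aq); hence Q = ([Ce3+(aq)]·[V3+(aq)]) / ([Ce4+(aq)]·[V2+(aq)]) = 0.731 (log Q = −0.136).
E = E° − (0.0631/n)·log Q = +1.88 − (0.0631/1)(−0.136) = +1.889 V.

+1.889 V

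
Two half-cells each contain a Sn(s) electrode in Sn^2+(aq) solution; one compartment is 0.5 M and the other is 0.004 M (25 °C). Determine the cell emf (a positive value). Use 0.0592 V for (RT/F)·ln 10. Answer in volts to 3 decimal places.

For a concentration cell E°cell = 0, since both electrodes use the same couple.
The compartment with the higher Sn^2+(aq) concentration (0.5 M) acts as the cathode; ions are reduced there and produced at the dilute (0.004 M) anode.
With n = 2, Ecell = −(0.0592/2)·log([dilute]/[conc]) = −(0.0592/2)·log(0.004/0.5) = +0.062 V.

0.062 V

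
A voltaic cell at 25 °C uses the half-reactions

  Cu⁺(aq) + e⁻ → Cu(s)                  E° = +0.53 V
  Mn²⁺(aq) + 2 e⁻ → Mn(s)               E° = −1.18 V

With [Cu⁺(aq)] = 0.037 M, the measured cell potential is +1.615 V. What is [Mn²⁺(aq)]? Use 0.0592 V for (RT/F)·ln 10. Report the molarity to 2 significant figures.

The Cu⁺/Cu couple has the larger reduction potential, so it is the cathode: E°cell = +0.53 − (−1.18) = +1.71 V and n = 2.
Rearranging E = E° − (0.0592/n)·log Q gives log Q = 2(+1.71 − (+1.615))/0.0592 = 3.209.
Balancing electrons gives 2 Cu⁺(aq) + Mn(s) → 2 Cu(s) + Mn²⁺(aq); thus Q = [Mn²⁺(aq)] / [Cu⁺(aq)]^2.
Substituting the known concentrations and solving, log [Mn²⁺(aq)] = 0.345 and [Mn²⁺(aq)] = 2.2 M.

2.2 M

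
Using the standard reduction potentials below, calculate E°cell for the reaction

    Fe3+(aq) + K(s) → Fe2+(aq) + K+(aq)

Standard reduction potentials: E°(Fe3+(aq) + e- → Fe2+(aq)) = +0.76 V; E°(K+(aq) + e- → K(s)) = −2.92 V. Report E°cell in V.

+3.68 V

In the reaction as written, Fe3+(aq) is reduced (cathode) and K+(aq) is produced by oxidation at the anode.
E°cell = E°(cathode) − E°(anode) = +0.76 − (−2.92) = +3.68 V.
The positive value indicates the reaction is spontaneous as written.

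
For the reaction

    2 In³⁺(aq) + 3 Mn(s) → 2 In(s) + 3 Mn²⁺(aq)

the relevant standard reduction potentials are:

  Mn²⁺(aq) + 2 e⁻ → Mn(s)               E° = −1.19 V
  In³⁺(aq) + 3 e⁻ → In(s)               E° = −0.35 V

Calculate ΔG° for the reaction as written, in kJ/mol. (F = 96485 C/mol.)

In the reaction as written In³⁺(aq) is reduced, so the In³⁺/In couple is the cathode and Mn²⁺/Mn is the anode.
E°cell = −0.35 − (−1.19) = +0.84 V; balancing electrons gives n = 6.
ΔG° = −nFE°cell = −(6)(96485)(+0.84) J/mol = −486 kJ/mol.

−486 kJ/mol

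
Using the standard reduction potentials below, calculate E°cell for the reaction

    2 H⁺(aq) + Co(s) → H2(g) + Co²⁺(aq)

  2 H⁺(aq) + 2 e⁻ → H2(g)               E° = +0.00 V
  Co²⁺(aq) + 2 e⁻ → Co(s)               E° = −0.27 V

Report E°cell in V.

+0.27 V

H⁺(aq) gains electrons, so the 2H⁺/H₂ couple is the cathode; the Co²⁺/Co couple is the anode.
E°cell = E°(cathode) − E°(anode) = +0.00 − (−0.27) = +0.27 V.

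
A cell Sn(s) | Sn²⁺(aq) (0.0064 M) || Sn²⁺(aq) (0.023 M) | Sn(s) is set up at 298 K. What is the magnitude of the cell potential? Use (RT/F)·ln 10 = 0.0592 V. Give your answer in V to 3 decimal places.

For a concentration cell E°cell = 0, since both electrodes use the same couple.
The compartment with the higher Sn²⁺(aq) concentration (0.023 M) acts as the cathode; ions are reduced there and produced at the dilute (0.0064 M) anode.
With n = 2, Ecell = −(0.0592/2)·log([dilute]/[conc]) = −(0.0592/2)·log(0.0064/0.023) = +0.016 V.

0.016 V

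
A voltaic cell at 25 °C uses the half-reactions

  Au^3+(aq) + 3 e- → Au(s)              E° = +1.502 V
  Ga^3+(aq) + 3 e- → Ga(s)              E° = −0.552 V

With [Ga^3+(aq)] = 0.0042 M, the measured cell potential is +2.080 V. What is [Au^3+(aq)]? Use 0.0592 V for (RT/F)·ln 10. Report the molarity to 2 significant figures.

0.087 M

Au³⁺/Au is the cathode (higher E°); E°cell = +1.502 − (−0.552) = +2.054 V with n = 3.
Rearranging E = E° − (0.0592/n)·log Q gives log Q = 3(+2.054 − (+2.080))/0.0592 = −1.318.
The balanced reaction is Au^3+(aq) + Ga(s) → Au(s) + Ga^3+(aq), so Q = [Ga^3+(aq)] / [Au^3+(aq)].
Solving for the unknown gives log [Au^3+(aq)] = −1.059, so [Au^3+(aq)] ≈ 0.087 M.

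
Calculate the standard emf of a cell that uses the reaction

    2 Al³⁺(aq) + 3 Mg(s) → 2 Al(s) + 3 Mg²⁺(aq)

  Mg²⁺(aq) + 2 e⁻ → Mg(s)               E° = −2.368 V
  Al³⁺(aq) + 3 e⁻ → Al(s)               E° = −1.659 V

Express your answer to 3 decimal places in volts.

+0.709 V

Al³⁺(aq) gains electrons, so the Al³⁺/Al couple is the cathode; the Mg²⁺/Mg couple is the anode.
E°cell = E°(cathode) − E°(anode) = −1.659 − (−2.368) = +0.709 V.
The positive value indicates the reaction is spontaneous as written.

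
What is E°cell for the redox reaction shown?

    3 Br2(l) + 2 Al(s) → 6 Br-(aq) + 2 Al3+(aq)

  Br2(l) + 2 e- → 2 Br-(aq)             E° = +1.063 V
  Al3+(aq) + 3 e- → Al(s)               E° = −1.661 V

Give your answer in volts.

In the reaction as written, Br2(l) is reduced (cathode) and Al3+(aq) is produced by oxidation at the anode.
E°cell = E°(cathode) − E°(anode) = +1.063 − (−1.661) = +2.724 V.

+2.724 V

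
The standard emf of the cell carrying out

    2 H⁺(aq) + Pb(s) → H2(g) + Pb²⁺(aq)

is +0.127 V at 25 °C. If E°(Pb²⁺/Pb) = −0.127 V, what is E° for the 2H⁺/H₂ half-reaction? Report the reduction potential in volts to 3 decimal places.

In the reaction as written the 2H⁺/H₂ couple is reduced (cathode) and Pb²⁺/Pb is oxidized (anode), so E°cell = E°(2H⁺/H₂) − E°(Pb²⁺/Pb).
E°(2H⁺/H₂) = E°cell + E°(anode) = +0.127 + (−0.127) = +0.000 V.

+0.000 V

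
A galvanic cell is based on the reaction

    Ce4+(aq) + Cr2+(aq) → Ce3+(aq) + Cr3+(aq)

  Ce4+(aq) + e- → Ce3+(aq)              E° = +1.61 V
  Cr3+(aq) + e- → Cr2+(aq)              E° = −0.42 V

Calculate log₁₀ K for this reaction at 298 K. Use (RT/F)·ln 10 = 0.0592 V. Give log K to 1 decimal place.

log K = 34.3

The Ce⁴⁺/Ce³⁺ couple is reduced (cathode); E°cell = +1.61 − (−0.42) = +2.03 V with n = 1.
At equilibrium E = 0, so log K = nE°cell / 0.0592 = (1)(+2.03) / 0.0592 = 34.3.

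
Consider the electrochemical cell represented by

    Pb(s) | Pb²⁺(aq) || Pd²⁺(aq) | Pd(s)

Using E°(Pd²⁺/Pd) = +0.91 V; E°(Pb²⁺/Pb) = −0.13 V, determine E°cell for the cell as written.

+1.04 V

By convention the left-hand electrode in cell notation is the anode (oxidation) and the right-hand electrode is the cathode (reduction).
E°cell = E°(right) − E°(left) = +0.91 − (−0.13) = +1.04 V.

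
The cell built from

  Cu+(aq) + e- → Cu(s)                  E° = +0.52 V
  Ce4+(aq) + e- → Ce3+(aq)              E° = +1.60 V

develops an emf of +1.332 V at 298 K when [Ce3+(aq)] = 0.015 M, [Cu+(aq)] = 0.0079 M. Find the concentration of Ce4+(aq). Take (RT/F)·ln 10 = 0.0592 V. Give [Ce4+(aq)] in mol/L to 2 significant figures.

2.1 M

The Ce⁴⁺/Ce³⁺ couple has the larger reduction potential, so it is the cathode: E°cell = +1.60 − (+0.52) = +1.08 V and n = 1.
From the Nernst equation, log Q = n(E° − E)/0.0592 = 1·(+1.08 − (+1.332))/0.0592 = −4.257.
Balancing electrons gives Ce4+(aq) + Cu(s) → Ce3+(aq) + Cu+(aq); thus Q = ([Ce3+(aq)]·[Cu+(aq)]) / [Ce4+(aq)].
Solving for the unknown gives log [Ce4+(aq)] = 0.331, so [Ce4+(aq)] ≈ 2.1 M.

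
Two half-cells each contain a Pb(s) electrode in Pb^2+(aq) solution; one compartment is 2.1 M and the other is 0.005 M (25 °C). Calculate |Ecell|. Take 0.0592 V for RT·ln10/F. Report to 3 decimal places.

0.078 V

For a concentration cell E°cell = 0, since both electrodes use the same couple.
The compartment with the higher Pb^2+(aq) concentration (2.1 M) acts as the cathode; ions are reduced there and produced at the dilute (0.005 M) anode.
With n = 2, Ecell = −(0.0592/2)·log([dilute]/[conc]) = −(0.0592/2)·log(0.005/2.1) = +0.078 V.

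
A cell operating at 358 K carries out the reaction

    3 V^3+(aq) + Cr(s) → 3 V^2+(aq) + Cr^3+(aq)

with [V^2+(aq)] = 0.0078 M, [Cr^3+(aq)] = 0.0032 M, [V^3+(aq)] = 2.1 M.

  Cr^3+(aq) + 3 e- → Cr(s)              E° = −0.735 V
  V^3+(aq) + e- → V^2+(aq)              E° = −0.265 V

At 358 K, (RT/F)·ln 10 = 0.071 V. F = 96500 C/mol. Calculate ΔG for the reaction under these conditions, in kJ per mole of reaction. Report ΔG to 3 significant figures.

−203 kJ/mol

The standard cell potential is −0.265 − (−0.735) = +0.470 V, with n = 3 electrons in the balanced equation.
Q = ([V^2+(aq)]^3·[Cr^3+(aq)]) / [V^3+(aq)]^3 = 1.64×10^−10, so log Q = −9.785 and E = +0.470 − (0.071/3)(−9.785) = +0.7016 V.
Then ΔG = −nFE = −3 × 96500 × +0.7016 J/mol = −203 kJ/mol.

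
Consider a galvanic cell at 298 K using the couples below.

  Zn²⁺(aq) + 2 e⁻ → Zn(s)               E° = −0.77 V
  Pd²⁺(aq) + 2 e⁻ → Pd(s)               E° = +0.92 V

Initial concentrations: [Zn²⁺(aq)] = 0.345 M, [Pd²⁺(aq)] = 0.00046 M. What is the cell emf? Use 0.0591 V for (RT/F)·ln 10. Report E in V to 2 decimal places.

The Pd²⁺/Pd couple has the more positive E°, so it is the cathode; Zn²⁺/Zn is the anode.
The standard potential is +0.92 − (−0.77) = +1.69 V and the balanced reaction transfers n = 2 electrons.
For the overall reaction Pd²⁺(aq) + Zn(s) → Pd(s) + Zn²⁺(aq), Q = [Zn²⁺(aq)] / [Pd²⁺(aq)] = 750, giving log Q = 2.875.
By the Nernst equation, E = +1.69 − (0.0591/2)·(2.875) = +1.61 V.

+1.61 V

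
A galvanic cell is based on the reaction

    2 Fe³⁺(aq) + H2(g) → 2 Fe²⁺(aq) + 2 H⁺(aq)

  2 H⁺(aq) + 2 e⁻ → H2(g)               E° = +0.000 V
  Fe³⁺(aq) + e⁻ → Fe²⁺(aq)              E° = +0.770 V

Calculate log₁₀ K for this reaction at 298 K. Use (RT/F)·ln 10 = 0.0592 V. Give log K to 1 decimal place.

The Fe³⁺/Fe²⁺ couple is reduced (cathode); E°cell = +0.770 − (+0.000) = +0.770 V with n = 2.
At equilibrium E = 0, so log K = nE°cell / 0.0592 = (2)(+0.770) / 0.0592 = 26.0.

log K = 26.0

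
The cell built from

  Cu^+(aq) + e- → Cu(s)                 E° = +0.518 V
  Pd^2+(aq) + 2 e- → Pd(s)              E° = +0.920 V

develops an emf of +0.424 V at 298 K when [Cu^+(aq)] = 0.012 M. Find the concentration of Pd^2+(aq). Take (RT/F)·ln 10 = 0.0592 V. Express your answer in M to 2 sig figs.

0.00080 M

Pd²⁺/Pd is the cathode (higher E°); E°cell = +0.920 − (+0.518) = +0.402 V with n = 2.
Rearranging E = E° − (0.0592/n)·log Q gives log Q = 2(+0.402 − (+0.424))/0.0592 = −0.743.
For Pd^2+(aq) + 2 Cu(s) → Pd(s) + 2 Cu^+(aq), the reaction quotient is Q = [Cu^+(aq)]^2 / [Pd^2+(aq)].
Solving for the unknown gives log [Pd^2+(aq)] = −3.099, so [Pd^2+(aq)] ≈ 0.00080 M.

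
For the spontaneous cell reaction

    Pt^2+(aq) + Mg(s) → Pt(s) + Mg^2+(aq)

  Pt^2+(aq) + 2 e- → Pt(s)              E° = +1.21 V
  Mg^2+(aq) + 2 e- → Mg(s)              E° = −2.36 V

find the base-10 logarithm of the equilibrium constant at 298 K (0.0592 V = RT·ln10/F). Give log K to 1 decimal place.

log K = 120.6

The Pt²⁺/Pt couple is reduced (cathode); E°cell = +1.21 − (−2.36) = +3.57 V with n = 2.
At equilibrium E = 0, so log K = nE°cell / 0.0592 = (2)(+3.57) / 0.0592 = 120.6.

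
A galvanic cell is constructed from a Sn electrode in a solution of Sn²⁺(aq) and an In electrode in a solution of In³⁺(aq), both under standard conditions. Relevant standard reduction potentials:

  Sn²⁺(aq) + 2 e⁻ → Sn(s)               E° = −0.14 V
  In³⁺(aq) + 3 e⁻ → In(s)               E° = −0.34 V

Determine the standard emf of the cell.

Of the two couples in this cell, the one with the more positive reduction potential is reduced at the cathode: here that is Sn²⁺/Sn (−0.14 V); In³⁺/In (−0.34 V) is the anode.
E°cell = E°(cathode) − E°(anode) = −0.14 − (−0.34) = +0.20 V.

+0.20 V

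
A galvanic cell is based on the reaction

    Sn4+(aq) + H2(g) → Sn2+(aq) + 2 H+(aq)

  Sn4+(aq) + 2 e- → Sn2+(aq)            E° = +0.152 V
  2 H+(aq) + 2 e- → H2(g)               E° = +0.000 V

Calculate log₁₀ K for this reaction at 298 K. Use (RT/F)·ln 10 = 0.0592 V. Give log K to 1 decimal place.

The Sn⁴⁺/Sn²⁺ couple is reduced (cathode); E°cell = +0.152 − (+0.000) = +0.152 V with n = 2.
At equilibrium E = 0, so log K = nE°cell / 0.0592 = (2)(+0.152) / 0.0592 = 5.1.

log K = 5.1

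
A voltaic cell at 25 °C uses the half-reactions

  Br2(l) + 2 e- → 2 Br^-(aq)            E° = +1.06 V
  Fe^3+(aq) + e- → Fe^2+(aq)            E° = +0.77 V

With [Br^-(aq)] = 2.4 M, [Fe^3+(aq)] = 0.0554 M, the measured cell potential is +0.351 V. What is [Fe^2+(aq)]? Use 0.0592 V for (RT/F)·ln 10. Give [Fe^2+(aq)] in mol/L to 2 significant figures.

1.4 M

With Br₂/Br⁻ at the cathode and Fe³⁺/Fe²⁺ at the anode, E°cell = +1.06 − (+0.77) = +0.29 V (n = 2).
Rearranging E = E° − (0.0592/n)·log Q gives log Q = 2(+0.29 − (+0.351))/0.0592 = −2.061.
Balancing electrons gives Br2(l) + 2 Fe^2+(aq) → 2 Br^-(aq) + 2 Fe^3+(aq); thus Q = ([Br^-(aq)]^2·[Fe^3+(aq)]^2) / [Fe^2+(aq)]^2.
Substituting the known concentrations and solving, log [Fe^2+(aq)] = 0.154 and [Fe^2+(aq)] = 1.4 M.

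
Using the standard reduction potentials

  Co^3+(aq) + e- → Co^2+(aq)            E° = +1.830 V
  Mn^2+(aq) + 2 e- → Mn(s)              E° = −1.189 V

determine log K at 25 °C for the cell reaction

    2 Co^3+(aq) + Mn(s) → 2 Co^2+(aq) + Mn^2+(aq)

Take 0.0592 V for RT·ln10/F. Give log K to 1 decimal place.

log K = 102.0

The Co³⁺/Co²⁺ couple is reduced (cathode); E°cell = +1.830 − (−1.189) = +3.019 V with n = 2.
At equilibrium E = 0, so log K = nE°cell / 0.0592 = (2)(+3.019) / 0.0592 = 102.0.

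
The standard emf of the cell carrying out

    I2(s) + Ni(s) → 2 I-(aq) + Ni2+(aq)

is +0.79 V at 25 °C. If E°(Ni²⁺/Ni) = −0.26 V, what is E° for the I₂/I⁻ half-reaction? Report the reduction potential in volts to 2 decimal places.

+0.53 V

In the reaction as written the I₂/I⁻ couple is reduced (cathode) and Ni²⁺/Ni is oxidized (anode), so E°cell = E°(I₂/I⁻) − E°(Ni²⁺/Ni).
E°(I₂/I⁻) = E°cell + E°(anode) = +0.79 + (−0.26) = +0.53 V.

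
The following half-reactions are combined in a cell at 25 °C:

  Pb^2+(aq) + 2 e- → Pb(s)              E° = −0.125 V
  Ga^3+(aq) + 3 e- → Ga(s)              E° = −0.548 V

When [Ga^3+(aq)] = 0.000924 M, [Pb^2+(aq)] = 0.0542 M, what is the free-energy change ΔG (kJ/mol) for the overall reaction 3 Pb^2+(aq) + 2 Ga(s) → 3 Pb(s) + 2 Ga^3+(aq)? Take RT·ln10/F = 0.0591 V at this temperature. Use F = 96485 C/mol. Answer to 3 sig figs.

−258 kJ/mol

E°cell = −0.125 − (−0.548) = +0.423 V; the balanced reaction transfers n = 6 electrons.
The reaction quotient is [Ga^3+(aq)]^2 / [Pb^2+(aq)]^3 = 0.00536; by Nernst, E = +0.423 − (0.0591/6)(−2.271) = +0.4454 V.
Then ΔG = −nFE = −6 × 96485 × +0.4454 J/mol = −258 kJ/mol.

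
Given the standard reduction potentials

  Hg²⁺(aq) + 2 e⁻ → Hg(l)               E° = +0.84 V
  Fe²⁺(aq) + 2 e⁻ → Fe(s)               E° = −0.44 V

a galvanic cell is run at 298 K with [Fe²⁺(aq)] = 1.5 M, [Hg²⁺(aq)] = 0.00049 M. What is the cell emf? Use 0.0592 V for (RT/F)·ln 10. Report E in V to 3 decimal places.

Hg²⁺/Hg is reduced (cathode, E° = +0.84 V) and Fe²⁺/Fe is oxidized (anode).
The standard potential is +0.84 − (−0.44) = +1.28 V and the balanced reaction transfers n = 2 electrons.
The balanced reaction is Hg²⁺(aq) + Fe(s) → Hg(l) + Fe²⁺(aq), so Q = [Fe²⁺(aq)] / [Hg²⁺(aq)] = 3.06×10^3 and log Q = 3.486.
By the Nernst equation, E = +1.28 − (0.0592/2)·(3.486) = +1.177 V.

+1.177 V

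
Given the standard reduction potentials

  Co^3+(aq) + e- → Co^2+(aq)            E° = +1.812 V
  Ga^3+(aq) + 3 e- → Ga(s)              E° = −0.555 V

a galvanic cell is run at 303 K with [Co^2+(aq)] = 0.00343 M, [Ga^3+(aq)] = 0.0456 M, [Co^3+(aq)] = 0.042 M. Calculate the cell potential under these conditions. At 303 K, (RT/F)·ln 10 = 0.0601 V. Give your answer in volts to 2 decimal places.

+2.46 V

Since E°(Co³⁺/Co²⁺) > E°(Ga³⁺/Ga), Co³⁺/Co²⁺ serves as the cathode.
E°cell = E°cat − E°an = +1.812 − (−0.555) = +2.367 V; n = 3.
Balancing gives 3 Co^3+(aq) + Ga(s) → 3 Co^2+(aq) + Ga^3+(aq); hence Q = ([Co^2+(aq)]^3·[Ga^3+(aq)]) / [Co^3+(aq)]^3 = 2.48×10^−5 (log Q = −4.605).
E = E° − (0.0601/n)·log Q = +2.367 − (0.0601/3)(−4.605) = +2.46 V.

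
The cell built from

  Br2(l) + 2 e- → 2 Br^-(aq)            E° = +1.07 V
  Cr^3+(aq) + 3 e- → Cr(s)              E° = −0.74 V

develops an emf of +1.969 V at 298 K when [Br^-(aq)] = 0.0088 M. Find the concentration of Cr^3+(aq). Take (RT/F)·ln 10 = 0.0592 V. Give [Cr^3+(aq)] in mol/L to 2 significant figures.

The Br₂/Br⁻ couple has the larger reduction potential, so it is the cathode: E°cell = +1.07 − (−0.74) = +1.81 V and n = 6.
From the Nernst equation, log Q = n(E° − E)/0.0592 = 6·(+1.81 − (+1.969))/0.0592 = −16.115.
Balancing electrons gives 3 Br2(l) + 2 Cr(s) → 6 Br^-(aq) + 2 Cr^3+(aq); thus Q = [Br^-(aq)]^6·[Cr^3+(aq)]^2.
Isolating [Cr^3+(aq)] in Q = 10^{−16.115} yields log [Cr^3+(aq)] = −1.891, i.e. 0.013 M.

0.013 M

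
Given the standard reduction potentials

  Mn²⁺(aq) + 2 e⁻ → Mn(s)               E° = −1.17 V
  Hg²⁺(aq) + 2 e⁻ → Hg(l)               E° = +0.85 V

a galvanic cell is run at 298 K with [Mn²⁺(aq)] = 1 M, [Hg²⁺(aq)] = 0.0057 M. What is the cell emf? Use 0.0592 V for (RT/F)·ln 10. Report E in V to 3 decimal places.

+1.954 V

Hg²⁺/Hg is reduced (cathode, E° = +0.85 V) and Mn²⁺/Mn is oxidized (anode).
E°cell = +0.85 − (−1.17) = +2.02 V, with n = 2 electrons transferred.
The balanced reaction is Hg²⁺(aq) + Mn(s) → Hg(l) + Mn²⁺(aq), so Q = [Mn²⁺(aq)] / [Hg²⁺(aq)] = 175 and log Q = 2.244.
Applying E = E° − (RT ln10/nF)·log Q gives +2.02 − (0.0592/2)(2.244) = +1.954 V.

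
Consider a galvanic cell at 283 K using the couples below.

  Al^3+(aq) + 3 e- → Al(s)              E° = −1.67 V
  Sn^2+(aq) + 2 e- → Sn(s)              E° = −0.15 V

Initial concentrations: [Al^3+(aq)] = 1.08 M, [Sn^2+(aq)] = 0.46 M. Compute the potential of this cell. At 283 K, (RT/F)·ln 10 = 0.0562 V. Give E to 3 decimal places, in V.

Sn²⁺/Sn is reduced (cathode, E° = −0.15 V) and Al³⁺/Al is oxidized (anode).
E°cell = E°cat − E°an = −0.15 − (−1.67) = +1.52 V; n = 6.
The balanced reaction is 3 Sn^2+(aq) + 2 Al(s) → 3 Sn(s) + 2 Al^3+(aq), so Q = [Al^3+(aq)]^2 / [Sn^2+(aq)]^3 = 12 and log Q = 1.079.
E = E° − (0.0562/n)·log Q = +1.52 − (0.0562/6)(1.079) = +1.510 V.

+1.510 V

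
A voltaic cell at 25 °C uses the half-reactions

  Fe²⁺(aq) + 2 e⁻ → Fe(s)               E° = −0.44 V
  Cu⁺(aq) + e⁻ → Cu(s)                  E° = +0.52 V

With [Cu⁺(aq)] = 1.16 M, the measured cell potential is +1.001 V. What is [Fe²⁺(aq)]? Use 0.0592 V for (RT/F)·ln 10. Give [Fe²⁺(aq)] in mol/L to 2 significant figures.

The Cu⁺/Cu couple has the larger reduction potential, so it is the cathode: E°cell = +0.52 − (−0.44) = +0.96 V and n = 2.
Since E = E° − (0.0592/n)·log Q, log Q = n(E° − E)/0.0592 = −1.385.
Balancing electrons gives 2 Cu⁺(aq) + Fe(s) → 2 Cu(s) + Fe²⁺(aq); thus Q = [Fe²⁺(aq)] / [Cu⁺(aq)]^2.
Solving for the unknown gives log [Fe²⁺(aq)] = −1.256, so [Fe²⁺(aq)] ≈ 0.055 M.

0.055 M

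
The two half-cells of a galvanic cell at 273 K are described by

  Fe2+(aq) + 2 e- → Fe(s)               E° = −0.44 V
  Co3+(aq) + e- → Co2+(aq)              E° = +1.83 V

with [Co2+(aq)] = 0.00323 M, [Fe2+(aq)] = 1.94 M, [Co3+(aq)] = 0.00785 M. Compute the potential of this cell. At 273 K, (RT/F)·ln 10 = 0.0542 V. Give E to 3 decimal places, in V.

The Co³⁺/Co²⁺ couple has the more positive E°, so it is the cathode; Fe²⁺/Fe is the anode.
The standard potential is +1.83 − (−0.44) = +2.27 V and the balanced reaction transfers n = 2 electrons.
For the overall reaction 2 Co3+(aq) + Fe(s) → 2 Co2+(aq) + Fe2+(aq), Q = ([Co2+(aq)]^2·[Fe2+(aq)]) / [Co3+(aq)]^2 = 0.328, giving log Q = −0.484.
By the Nernst equation, E = +2.27 − (0.0542/2)·(−0.484) = +2.283 V.

+2.283 V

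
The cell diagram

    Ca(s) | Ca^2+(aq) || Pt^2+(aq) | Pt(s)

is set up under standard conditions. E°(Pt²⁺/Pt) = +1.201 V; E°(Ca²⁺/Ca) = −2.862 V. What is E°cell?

+4.063 V

By convention the left-hand electrode in cell notation is the anode (oxidation) and the right-hand electrode is the cathode (reduction).
E°cell = E°(right) − E°(left) = +1.201 − (−2.862) = +4.063 V.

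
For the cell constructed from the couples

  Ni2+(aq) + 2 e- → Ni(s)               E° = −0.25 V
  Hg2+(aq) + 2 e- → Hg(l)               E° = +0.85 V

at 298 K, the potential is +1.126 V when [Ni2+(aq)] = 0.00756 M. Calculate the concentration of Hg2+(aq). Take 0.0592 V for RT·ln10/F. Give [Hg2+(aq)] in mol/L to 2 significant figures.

0.057 M

The Hg²⁺/Hg couple has the larger reduction potential, so it is the cathode: E°cell = +0.85 − (−0.25) = +1.10 V and n = 2.
Rearranging E = E° − (0.0592/n)·log Q gives log Q = 2(+1.10 − (+1.126))/0.0592 = −0.878.
Balancing electrons gives Hg2+(aq) + Ni(s) → Hg(l) + Ni2+(aq); thus Q = [Ni2+(aq)] / [Hg2+(aq)].
Substituting the known concentrations and solving, log [Hg2+(aq)] = −1.243 and [Hg2+(aq)] = 0.057 M.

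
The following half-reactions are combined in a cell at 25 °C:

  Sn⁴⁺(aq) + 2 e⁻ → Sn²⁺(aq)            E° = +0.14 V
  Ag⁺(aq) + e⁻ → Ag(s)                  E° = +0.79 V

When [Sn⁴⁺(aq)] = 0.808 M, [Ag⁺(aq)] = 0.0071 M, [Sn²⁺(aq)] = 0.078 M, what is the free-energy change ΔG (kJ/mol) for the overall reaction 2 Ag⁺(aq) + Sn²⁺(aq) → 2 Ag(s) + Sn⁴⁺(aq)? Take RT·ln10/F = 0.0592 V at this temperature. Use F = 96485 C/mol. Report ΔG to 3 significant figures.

−95.1 kJ/mol

E°cell = +0.79 − (+0.14) = +0.65 V; the balanced reaction transfers n = 2 electrons.
Here Q = [Sn⁴⁺(aq)] / ([Ag⁺(aq)]^2·[Sn²⁺(aq)]) = 2.05×10^5 (log Q = 5.313), giving E = +0.65 − (0.0592/2)·(5.313) = +0.4927 V.
Then ΔG = −nFE = −2 × 96485 × +0.4927 J/mol = −95.1 kJ/mol.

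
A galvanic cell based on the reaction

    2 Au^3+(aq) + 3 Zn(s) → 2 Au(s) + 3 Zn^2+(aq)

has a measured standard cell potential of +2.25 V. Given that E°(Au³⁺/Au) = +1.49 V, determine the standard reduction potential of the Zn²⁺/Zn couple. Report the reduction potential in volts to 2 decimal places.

In the reaction as written the Au³⁺/Au couple is reduced (cathode) and Zn²⁺/Zn is oxidized (anode), so E°cell = E°(Au³⁺/Au) − E°(Zn²⁺/Zn).
E°(Zn²⁺/Zn) = E°(cathode) − E°cell = +1.49 − (+2.25) = −0.76 V.

−0.76 V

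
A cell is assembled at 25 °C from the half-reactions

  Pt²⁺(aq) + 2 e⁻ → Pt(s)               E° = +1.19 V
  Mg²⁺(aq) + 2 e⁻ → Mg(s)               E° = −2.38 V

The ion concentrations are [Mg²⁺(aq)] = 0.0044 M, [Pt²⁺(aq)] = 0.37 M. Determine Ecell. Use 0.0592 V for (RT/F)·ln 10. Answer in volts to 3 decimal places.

+3.627 V

Pt²⁺/Pt is reduced (cathode, E° = +1.19 V) and Mg²⁺/Mg is oxidized (anode).
The standard potential is +1.19 − (−2.38) = +3.57 V and the balanced reaction transfers n = 2 electrons.
The balanced reaction is Pt²⁺(aq) + Mg(s) → Pt(s) + Mg²⁺(aq), so Q = [Mg²⁺(aq)] / [Pt²⁺(aq)] = 0.0119 and log Q = −1.925.
Applying E = E° − (RT ln10/nF)·log Q gives +3.57 − (0.0592/2)(−1.925) = +3.627 V.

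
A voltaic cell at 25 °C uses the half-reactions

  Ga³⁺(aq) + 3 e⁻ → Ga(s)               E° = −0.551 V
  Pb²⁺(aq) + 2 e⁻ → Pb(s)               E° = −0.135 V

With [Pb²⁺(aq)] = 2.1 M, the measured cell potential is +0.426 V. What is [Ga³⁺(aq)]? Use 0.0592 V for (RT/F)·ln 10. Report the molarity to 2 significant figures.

0.95 M

With Pb²⁺/Pb at the cathode and Ga³⁺/Ga at the anode, E°cell = −0.135 − (−0.551) = +0.416 V (n = 6).
Rearranging E = E° − (0.0592/n)·log Q gives log Q = 6(+0.416 − (+0.426))/0.0592 = −1.014.
The balanced reaction is 3 Pb²⁺(aq) + 2 Ga(s) → 3 Pb(s) + 2 Ga³⁺(aq), so Q = [Ga³⁺(aq)]^2 / [Pb²⁺(aq)]^3.
Substituting the known concentrations and solving, log [Ga³⁺(aq)] = −0.024 and [Ga³⁺(aq)] = 0.95 M.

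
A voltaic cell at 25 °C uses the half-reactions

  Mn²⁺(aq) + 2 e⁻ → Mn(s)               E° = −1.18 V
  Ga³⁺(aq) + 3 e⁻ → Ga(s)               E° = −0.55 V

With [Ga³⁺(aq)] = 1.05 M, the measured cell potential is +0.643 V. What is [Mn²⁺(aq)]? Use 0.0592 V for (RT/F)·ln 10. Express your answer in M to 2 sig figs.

0.38 M

Ga³⁺/Ga is the cathode (higher E°); E°cell = −0.55 − (−1.18) = +0.63 V with n = 6.
Since E = E° − (0.0592/n)·log Q, log Q = n(E° − E)/0.0592 = −1.318.
Balancing electrons gives 2 Ga³⁺(aq) + 3 Mn(s) → 2 Ga(s) + 3 Mn²⁺(aq); thus Q = [Mn²⁺(aq)]^3 / [Ga³⁺(aq)]^2.
Isolating [Mn²⁺(aq)] in Q = 10^{−1.318} yields log [Mn²⁺(aq)] = −0.425, i.e. 0.38 M.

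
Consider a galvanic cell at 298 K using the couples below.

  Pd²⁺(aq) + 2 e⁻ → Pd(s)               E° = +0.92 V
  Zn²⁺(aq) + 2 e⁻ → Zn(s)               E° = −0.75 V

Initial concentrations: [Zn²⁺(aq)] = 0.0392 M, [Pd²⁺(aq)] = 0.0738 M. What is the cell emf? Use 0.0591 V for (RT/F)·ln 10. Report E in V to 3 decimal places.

+1.678 V

Since E°(Pd²⁺/Pd) > E°(Zn²⁺/Zn), Pd²⁺/Pd serves as the cathode.
E°cell = E°cat − E°an = +0.92 − (−0.75) = +1.67 V; n = 2.
Balancing gives Pd²⁺(aq) + Zn(s) → Pd(s) + Zn²⁺(aq); hence Q = [Zn²⁺(aq)] / [Pd²⁺(aq)] = 0.531 (log Q = −0.275).
By the Nernst equation, E = +1.67 − (0.0591/2)·(−0.275) = +1.678 V.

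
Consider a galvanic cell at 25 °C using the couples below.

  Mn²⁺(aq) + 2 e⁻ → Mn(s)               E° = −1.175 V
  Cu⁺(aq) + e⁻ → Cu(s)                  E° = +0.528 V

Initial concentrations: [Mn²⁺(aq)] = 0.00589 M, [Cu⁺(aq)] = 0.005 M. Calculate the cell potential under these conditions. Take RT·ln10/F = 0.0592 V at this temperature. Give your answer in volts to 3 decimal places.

Cu⁺/Cu is reduced (cathode, E° = +0.528 V) and Mn²⁺/Mn is oxidized (anode).
The standard potential is +0.528 − (−1.175) = +1.703 V and the balanced reaction transfers n = 2 electrons.
The balanced reaction is 2 Cu⁺(aq) + Mn(s) → 2 Cu(s) + Mn²⁺(aq), so Q = [Mn²⁺(aq)] / [Cu⁺(aq)]^2 = 236 and log Q = 2.372.
By the Nernst equation, E = +1.703 − (0.0592/2)·(2.372) = +1.633 V.

+1.633 V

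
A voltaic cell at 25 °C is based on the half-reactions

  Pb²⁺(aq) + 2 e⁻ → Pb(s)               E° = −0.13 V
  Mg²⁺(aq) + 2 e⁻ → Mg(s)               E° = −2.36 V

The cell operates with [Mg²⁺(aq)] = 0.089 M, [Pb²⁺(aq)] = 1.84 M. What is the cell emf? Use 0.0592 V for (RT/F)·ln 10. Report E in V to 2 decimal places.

+2.27 V

The Pb²⁺/Pb couple has the more positive E°, so it is the cathode; Mg²⁺/Mg is the anode.
E°cell = −0.13 − (−2.36) = +2.23 V, with n = 2 electrons transferred.
The balanced reaction is Pb²⁺(aq) + Mg(s) → Pb(s) + Mg²⁺(aq), so Q = [Mg²⁺(aq)] / [Pb²⁺(aq)] = 0.0484 and log Q = −1.315.
Applying E = E° − (RT ln10/nF)·log Q gives +2.23 − (0.0592/2)(−1.315) = +2.27 V.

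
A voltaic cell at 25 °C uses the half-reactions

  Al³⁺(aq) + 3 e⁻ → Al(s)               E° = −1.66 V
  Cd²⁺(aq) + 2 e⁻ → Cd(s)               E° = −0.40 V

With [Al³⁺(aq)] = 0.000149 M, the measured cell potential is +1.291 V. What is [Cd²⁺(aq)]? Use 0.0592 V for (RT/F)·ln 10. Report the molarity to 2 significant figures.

0.031 M

With Cd²⁺/Cd at the cathode and Al³⁺/Al at the anode, E°cell = −0.40 − (−1.66) = +1.26 V (n = 6).
From the Nernst equation, log Q = n(E° − E)/0.0592 = 6·(+1.26 − (+1.291))/0.0592 = −3.142.
The balanced reaction is 3 Cd²⁺(aq) + 2 Al(s) → 3 Cd(s) + 2 Al³⁺(aq), so Q = [Al³⁺(aq)]^2 / [Cd²⁺(aq)]^3.
Isolating [Cd²⁺(aq)] in Q = 10^{−3.142} yields log [Cd²⁺(aq)] = −1.504, i.e. 0.031 M.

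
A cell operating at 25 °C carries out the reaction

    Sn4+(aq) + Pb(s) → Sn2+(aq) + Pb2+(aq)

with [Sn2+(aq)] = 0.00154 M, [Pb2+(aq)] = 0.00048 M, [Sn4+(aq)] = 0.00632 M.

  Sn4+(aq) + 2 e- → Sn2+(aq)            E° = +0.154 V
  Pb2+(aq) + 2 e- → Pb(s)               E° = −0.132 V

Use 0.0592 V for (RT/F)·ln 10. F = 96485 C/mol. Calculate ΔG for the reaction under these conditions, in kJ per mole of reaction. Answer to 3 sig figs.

−77.7 kJ/mol

The standard cell potential is +0.154 − (−0.132) = +0.286 V, with n = 2 electrons in the balanced equation.
Q = ([Sn2+(aq)]·[Pb2+(aq)]) / [Sn4+(aq)] = 0.000117, so log Q = −3.932 and E = +0.286 − (0.0592/2)(−3.932) = +0.4024 V.
ΔG = −nFE = −(2)(96485)(+0.4024) J/mol = −77.7 kJ/mol.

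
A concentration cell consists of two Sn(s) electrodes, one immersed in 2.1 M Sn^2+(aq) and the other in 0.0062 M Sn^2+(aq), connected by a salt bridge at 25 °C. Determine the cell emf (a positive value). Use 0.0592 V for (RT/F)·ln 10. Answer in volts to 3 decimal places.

For a concentration cell E°cell = 0, since both electrodes use the same couple.
The compartment with the higher Sn^2+(aq) concentration (2.1 M) acts as the cathode; ions are reduced there and produced at the dilute (0.0062 M) anode.
With n = 2, Ecell = −(0.0592/2)·log([dilute]/[conc]) = −(0.0592/2)·log(0.0062/2.1) = +0.075 V.

0.075 V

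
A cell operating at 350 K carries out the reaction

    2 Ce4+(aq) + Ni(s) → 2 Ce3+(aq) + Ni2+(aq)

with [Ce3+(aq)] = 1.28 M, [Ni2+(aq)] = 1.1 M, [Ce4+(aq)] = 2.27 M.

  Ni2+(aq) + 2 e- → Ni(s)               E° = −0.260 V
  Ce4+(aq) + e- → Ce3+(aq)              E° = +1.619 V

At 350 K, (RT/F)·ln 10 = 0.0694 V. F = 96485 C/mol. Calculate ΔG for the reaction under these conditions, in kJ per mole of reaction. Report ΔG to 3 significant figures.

The standard cell potential is +1.619 − (−0.260) = +1.879 V, with n = 2 electrons in the balanced equation.
The reaction quotient is ([Ce3+(aq)]^2·[Ni2+(aq)]) / [Ce4+(aq)]^2 = 0.35; by Nernst, E = +1.879 − (0.0694/2)(−0.456) = +1.8948 V.
ΔG = −nFE = −(2)(96485)(+1.8948) J/mol = −366 kJ/mol.

−366 kJ/mol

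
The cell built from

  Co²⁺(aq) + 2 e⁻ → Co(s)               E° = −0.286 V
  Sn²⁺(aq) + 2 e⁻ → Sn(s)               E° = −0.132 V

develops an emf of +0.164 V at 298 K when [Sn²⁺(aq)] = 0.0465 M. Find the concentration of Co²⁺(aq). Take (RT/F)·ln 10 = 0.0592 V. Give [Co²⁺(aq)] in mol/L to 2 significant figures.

Sn²⁺/Sn is the cathode (higher E°); E°cell = −0.132 − (−0.286) = +0.154 V with n = 2.
Rearranging E = E° − (0.0592/n)·log Q gives log Q = 2(+0.154 − (+0.164))/0.0592 = −0.338.
The balanced reaction is Sn²⁺(aq) + Co(s) → Sn(s) + Co²⁺(aq), so Q = [Co²⁺(aq)] / [Sn²⁺(aq)].
Isolating [Co²⁺(aq)] in Q = 10^{−0.338} yields log [Co²⁺(aq)] = −1.671, i.e. 0.021 M.

0.021 M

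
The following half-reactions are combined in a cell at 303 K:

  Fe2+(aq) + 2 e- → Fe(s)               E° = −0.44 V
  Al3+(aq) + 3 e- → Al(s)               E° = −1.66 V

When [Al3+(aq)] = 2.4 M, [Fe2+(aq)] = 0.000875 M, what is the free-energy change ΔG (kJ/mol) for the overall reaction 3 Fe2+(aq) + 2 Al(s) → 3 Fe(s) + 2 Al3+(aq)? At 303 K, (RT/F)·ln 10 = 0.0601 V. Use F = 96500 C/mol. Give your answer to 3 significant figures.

E°cell = −0.44 − (−1.66) = +1.22 V; the balanced reaction transfers n = 6 electrons.
Here Q = [Al3+(aq)]^2 / [Fe2+(aq)]^3 = 8.6×10^9 (log Q = 9.934), giving E = +1.22 − (0.0601/6)·(9.934) = +1.1205 V.
Finally ΔG = −nFE = −(6)(96500 C/mol)(+1.1205 V) = −649 kJ/mol.

−649 kJ/mol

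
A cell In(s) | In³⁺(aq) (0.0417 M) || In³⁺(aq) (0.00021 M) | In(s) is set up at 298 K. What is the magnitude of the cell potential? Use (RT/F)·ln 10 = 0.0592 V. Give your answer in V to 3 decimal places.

0.045 V

For a concentration cell E°cell = 0, since both electrodes use the same couple.
The compartment with the higher In³⁺(aq) concentration (0.0417 M) acts as the cathode; ions are reduced there and produced at the dilute (0.00021 M) anode.
With n = 3, Ecell = −(0.0592/3)·log([dilute]/[conc]) = −(0.0592/3)·log(0.00021/0.0417) = +0.045 V.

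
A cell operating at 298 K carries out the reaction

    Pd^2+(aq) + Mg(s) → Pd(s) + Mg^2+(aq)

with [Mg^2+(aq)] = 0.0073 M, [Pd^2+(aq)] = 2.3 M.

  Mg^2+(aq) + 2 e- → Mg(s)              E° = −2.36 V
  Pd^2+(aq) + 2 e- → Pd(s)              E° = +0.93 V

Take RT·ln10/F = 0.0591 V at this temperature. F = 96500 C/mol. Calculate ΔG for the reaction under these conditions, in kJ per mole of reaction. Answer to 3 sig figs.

The standard cell potential is +0.93 − (−2.36) = +3.29 V, with n = 2 electrons in the balanced equation.
Q = [Mg^2+(aq)] / [Pd^2+(aq)] = 0.00317, so log Q = −2.498 and E = +3.29 − (0.0591/2)(−2.498) = +3.3638 V.
Finally ΔG = −nFE = −(2)(96500 C/mol)(+3.3638 V) = −649 kJ/mol.

−649 kJ/mol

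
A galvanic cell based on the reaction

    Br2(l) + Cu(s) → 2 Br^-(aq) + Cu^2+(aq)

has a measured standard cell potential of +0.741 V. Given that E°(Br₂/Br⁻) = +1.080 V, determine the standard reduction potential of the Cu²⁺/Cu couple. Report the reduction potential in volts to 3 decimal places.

+0.339 V

In the reaction as written the Br₂/Br⁻ couple is reduced (cathode) and Cu²⁺/Cu is oxidized (anode), so E°cell = E°(Br₂/Br⁻) − E°(Cu²⁺/Cu).
E°(Cu²⁺/Cu) = E°(cathode) − E°cell = +1.080 − (+0.741) = +0.339 V.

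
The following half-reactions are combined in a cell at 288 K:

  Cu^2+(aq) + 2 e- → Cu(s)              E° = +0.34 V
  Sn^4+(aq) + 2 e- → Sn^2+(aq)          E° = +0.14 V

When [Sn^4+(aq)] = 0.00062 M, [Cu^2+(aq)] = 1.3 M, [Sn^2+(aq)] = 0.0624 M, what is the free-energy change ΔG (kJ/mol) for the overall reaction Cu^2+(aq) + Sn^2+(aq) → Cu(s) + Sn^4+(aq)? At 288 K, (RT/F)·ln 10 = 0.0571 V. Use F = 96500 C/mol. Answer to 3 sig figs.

With Cu²⁺/Cu reduced at the cathode, E°cell = +0.34 − (+0.14) = +0.20 V and n = 2.
The reaction quotient is [Sn^4+(aq)] / ([Cu^2+(aq)]·[Sn^2+(aq)]) = 0.00764; by Nernst, E = +0.20 − (0.0571/2)(−2.117) = +0.2604 V.
Then ΔG = −nFE = −2 × 96500 × +0.2604 J/mol = −50.3 kJ/mol.

−50.3 kJ/mol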